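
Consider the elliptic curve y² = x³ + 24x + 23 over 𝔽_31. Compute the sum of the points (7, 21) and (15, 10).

(23, 1)

(7, 21) + (15, 10). λ = (10 - 21)/(15 - 7) ≡ 20/8 mod 31. 8⁻¹ ≡ 4 (mod 31), so λ ≡ 18.
  x = λ² - 7 - 15 = 324 - 22 ≡ 23; y = λ·(7 - 23) - 21 ≡ 1. → (23, 1)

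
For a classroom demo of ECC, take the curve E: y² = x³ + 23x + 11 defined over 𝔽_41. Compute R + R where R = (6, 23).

tangent at (6, 23): λ = (3·6² + 23)/(2·23) ≡ 8/5. 5⁻¹ ≡ 33 (mod 41), so λ ≡ 8·33 ≡ 18.
  x = λ² - 6 - 6 = 324 - 12 ≡ 25; y = λ·(6 - 25) - 23 ≡ 4. → (25, 4)

(25, 4)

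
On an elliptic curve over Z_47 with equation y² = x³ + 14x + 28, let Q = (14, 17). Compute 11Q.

Double-and-add on 11 = (1011)₂. Start with Q = (14, 17) for the leading 1-bit.
double: tangent at (14, 17): λ = (3·14² + 14)/(2·17) ≡ 38/34. 34⁻¹ ≡ 18 (mod 47) since 34·18 = 612 ≡ 1, so λ ≡ 38·18 ≡ 26.
  x = λ² - 14 - 14 = 676 - 28 ≡ 37; y = λ·(14 - 37) - 17 ≡ 43. → (37, 43)
double: tangent at (37, 43): λ = (3·37² + 14)/(2·43) ≡ 32/39. 39⁻¹ ≡ 41 (mod 47), so λ ≡ 32·41 ≡ 43.
  x = λ² - 37 - 37 = 1849 - 74 ≡ 36; y = λ·(37 - 36) - 43 ≡ 0. → (36, 0)
add Q: (36, 0) + (14, 17). λ = (17 - 0)/(14 - 36) ≡ 17/25 mod 47. 25⁻¹ ≡ 32 (mod 47), so λ ≡ 27.
  x = λ² - 36 - 14 = 729 - 50 ≡ 21; y = λ·(36 - 21) - 0 ≡ 29. → (21, 29)
double: tangent at (21, 29): λ = (3·21² + 14)/(2·29) ≡ 21/11. 11⁻¹ ≡ 30 (mod 47) since 11·30 = 330 ≡ 1, so λ ≡ 21·30 ≡ 19.
  x = λ² - 21 - 21 = 361 - 42 ≡ 37; y = λ·(21 - 37) - 29 ≡ 43. → (37, 43)
add Q: (37, 43) + (14, 17). λ = (17 - 43)/(14 - 37) ≡ 21/24 mod 47. 24⁻¹ ≡ 2 (mod 47), so λ ≡ 42.
  x = λ² - 37 - 14 = 1764 - 51 ≡ 21; y = λ·(37 - 21) - 43 ≡ 18. → (21, 18)

(21, 18)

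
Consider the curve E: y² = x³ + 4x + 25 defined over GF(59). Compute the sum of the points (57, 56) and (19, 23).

(57, 56) + (19, 23). λ = (23 - 56)/(19 - 57) ≡ 26/21 mod 59. 21⁻¹ ≡ 45 (mod 59) since 21·45 = 945 ≡ 1, so λ ≡ 49.
  x = λ² - 57 - 19 = 2401 - 76 ≡ 24; y = λ·(57 - 24) - 56 ≡ 27. → (24, 27)

(24, 27)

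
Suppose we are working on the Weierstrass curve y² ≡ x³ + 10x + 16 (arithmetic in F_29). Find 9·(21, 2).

Write G = (21, 2).
Repeated addition: build up to 9G.
2G: tangent at (21, 2): λ = (3·21² + 10)/(2·2) ≡ 28/4. 4⁻¹ ≡ 22 (mod 29), so λ ≡ 28·22 ≡ 7.
  x = λ² - 21 - 21 = 49 - 42 ≡ 7; y = λ·(21 - 7) - 2 ≡ 9. → (7, 9)
3G: (7, 9) + (21, 2). λ = (2 - 9)/(21 - 7) ≡ 22/14 mod 29. 14⁻¹ ≡ 27 (mod 29), so λ ≡ 14.
  x = λ² - 7 - 21 = 196 - 28 ≡ 23; y = λ·(7 - 23) - 9 ≡ 28. → (23, 28)
4G: (23, 28) + (21, 2). λ = (2 - 28)/(21 - 23) ≡ 3/27 mod 29. 27⁻¹ ≡ 14 (mod 29), so λ ≡ 13.
  x = λ² - 23 - 21 = 169 - 44 ≡ 9; y = λ·(23 - 9) - 28 ≡ 9. → (9, 9)
5G: (9, 9) + (21, 2). λ = (2 - 9)/(21 - 9) ≡ 22/12 mod 29. 12⁻¹ ≡ 17 (mod 29), so λ ≡ 26.
  x = λ² - 9 - 21 = 676 - 30 ≡ 8; y = λ·(9 - 8) - 9 ≡ 17. → (8, 17)
6G: (8, 17) + (21, 2). λ = (2 - 17)/(21 - 8) ≡ 14/13 mod 29. 13⁻¹ ≡ 9 (mod 29) since 13·9 = 117 ≡ 1, so λ ≡ 10.
  x = λ² - 8 - 21 = 100 - 29 ≡ 13; y = λ·(8 - 13) - 17 ≡ 20. → (13, 20)
7G: (13, 20) + (21, 2). λ = (2 - 20)/(21 - 13) ≡ 11/8 mod 29. 8⁻¹ ≡ 11 (mod 29), so λ ≡ 5.
  x = λ² - 13 - 21 = 25 - 34 ≡ 20; y = λ·(13 - 20) - 20 ≡ 3. → (20, 3)
8G: (20, 3) + (21, 2). λ = (2 - 3)/(21 - 20) ≡ 28/1 mod 29. 1⁻¹ ≡ 1 (mod 29), so λ ≡ 28.
  x = λ² - 20 - 21 = 784 - 41 ≡ 18; y = λ·(20 - 18) - 3 ≡ 24. → (18, 24)
9G: (18, 24) + (21, 2). λ = (2 - 24)/(21 - 18) ≡ 7/3 mod 29. 3⁻¹ ≡ 10 (mod 29) since 3·10 = 30 ≡ 1, so λ ≡ 12.
  x = λ² - 18 - 21 = 144 - 39 ≡ 18; y = λ·(18 - 18) - 24 ≡ 5. → (18, 5)

(18, 5)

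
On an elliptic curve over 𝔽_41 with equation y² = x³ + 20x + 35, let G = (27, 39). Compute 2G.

tangent at (27, 39): λ = (3·27² + 20)/(2·39) ≡ 34/37. 37⁻¹ ≡ 10 (mod 41) since 37·10 = 370 ≡ 1, so λ ≡ 34·10 ≡ 12.
  x = λ² - 27 - 27 = 144 - 54 ≡ 8; y = λ·(27 - 8) - 39 ≡ 25. → (8, 25)

(8, 25)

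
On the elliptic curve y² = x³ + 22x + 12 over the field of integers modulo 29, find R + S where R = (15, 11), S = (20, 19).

(7, 25)

(15, 11) + (20, 19). λ = (19 - 11)/(20 - 15) ≡ 8/5 mod 29. 5⁻¹ ≡ 6 (mod 29), so λ ≡ 19.
  x = λ² - 15 - 20 = 361 - 35 ≡ 7; y = λ·(15 - 7) - 11 ≡ 25. → (7, 25)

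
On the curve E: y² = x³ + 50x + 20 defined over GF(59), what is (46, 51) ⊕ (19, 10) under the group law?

(1, 37)

(46, 51) + (19, 10). λ = (10 - 51)/(19 - 46) ≡ 18/32 mod 59. 32⁻¹ ≡ 24 (mod 59), so λ ≡ 19.
  x = λ² - 46 - 19 = 361 - 65 ≡ 1; y = λ·(46 - 1) - 51 ≡ 37. → (1, 37)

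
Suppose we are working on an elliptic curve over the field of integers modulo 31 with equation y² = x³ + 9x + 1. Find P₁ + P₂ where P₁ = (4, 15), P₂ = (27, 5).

(4, 15) + (27, 5). λ = (5 - 15)/(27 - 4) ≡ 21/23 mod 31. 23⁻¹ ≡ 27 (mod 31), so λ ≡ 9.
  x = λ² - 4 - 27 = 81 - 31 ≡ 19; y = λ·(4 - 19) - 15 ≡ 5. → (19, 5)

(19, 5)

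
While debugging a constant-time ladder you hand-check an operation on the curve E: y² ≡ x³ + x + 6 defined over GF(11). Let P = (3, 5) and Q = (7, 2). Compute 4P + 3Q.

First 4P:
Double-and-add on 4 = (100)₂. Start with P = (3, 5) for the leading 1-bit.
double: tangent at (3, 5): λ = (3·3² + 1)/(2·5) ≡ 6/10. 10⁻¹ ≡ 10 (mod 11) since 10·10 = 100 ≡ 1, so λ ≡ 6·10 ≡ 5.
  x = λ² - 3 - 3 = 25 - 6 ≡ 8; y = λ·(3 - 8) - 5 ≡ 3. → (8, 3)
double: tangent at (8, 3): λ = (3·8² + 1)/(2·3) ≡ 6/6. 6⁻¹ ≡ 2 (mod 11), so λ ≡ 6·2 ≡ 1.
  x = λ² - 8 - 8 = 1 - 16 ≡ 7; y = λ·(8 - 7) - 3 ≡ 9. → (7, 9)
4P = (7, 9).
Next 3Q:
Repeated addition: build up to 3Q.
2Q: tangent at (7, 2): λ = (3·7² + 1)/(2·2) ≡ 5/4. 4⁻¹ ≡ 3 (mod 11), so λ ≡ 5·3 ≡ 4.
  x = λ² - 7 - 7 = 16 - 14 ≡ 2; y = λ·(7 - 2) - 2 ≡ 7. → (2, 7)
3Q: (2, 7) + (7, 2). λ = (2 - 7)/(7 - 2) ≡ 6/5 mod 11. 5⁻¹ ≡ 9 (mod 11) since 5·9 = 45 ≡ 1, so λ ≡ 10.
  x = λ² - 2 - 7 = 100 - 9 ≡ 3; y = λ·(2 - 3) - 7 ≡ 5. → (3, 5)
3Q = (3, 5).
Finally 4P + 3Q:
(7, 9) + (3, 5). λ = (5 - 9)/(3 - 7) ≡ 7/7 mod 11. 7⁻¹ ≡ 8 (mod 11), so λ ≡ 1.
  x = λ² - 7 - 3 = 1 - 10 ≡ 2; y = λ·(7 - 2) - 9 ≡ 7. → (2, 7)

(2, 7)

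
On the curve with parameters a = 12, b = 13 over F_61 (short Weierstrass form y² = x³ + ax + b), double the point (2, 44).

(48, 10)

tangent at (2, 44): λ = (3·2² + 12)/(2·44) ≡ 24/27. 27⁻¹ ≡ 52 (mod 61) since 27·52 = 1404 ≡ 1, so λ ≡ 24·52 ≡ 28.
  x = λ² - 2 - 2 = 784 - 4 ≡ 48; y = λ·(2 - 48) - 44 ≡ 10. → (48, 10)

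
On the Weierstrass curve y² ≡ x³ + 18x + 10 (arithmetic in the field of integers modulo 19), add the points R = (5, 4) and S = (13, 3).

(5, 4) + (13, 3). λ = (3 - 4)/(13 - 5) ≡ 18/8 mod 19. 8⁻¹ ≡ 12 (mod 19) since 8·12 = 96 ≡ 1, so λ ≡ 7.
  x = λ² - 5 - 13 = 49 - 18 ≡ 12; y = λ·(5 - 12) - 4 ≡ 4. → (12, 4)

(12, 4)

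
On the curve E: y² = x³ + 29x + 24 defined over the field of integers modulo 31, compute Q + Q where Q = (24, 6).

tangent at (24, 6): λ = (3·24² + 29)/(2·6) ≡ 21/12. 12⁻¹ ≡ 13 (mod 31), so λ ≡ 21·13 ≡ 25.
  x = λ² - 24 - 24 = 625 - 48 ≡ 19; y = λ·(24 - 19) - 6 ≡ 26. → (19, 26)

(19, 26)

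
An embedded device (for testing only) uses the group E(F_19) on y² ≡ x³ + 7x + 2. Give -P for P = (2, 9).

(2, 10)

-(2, 9) = (2, -9 mod 19) = (2, 10).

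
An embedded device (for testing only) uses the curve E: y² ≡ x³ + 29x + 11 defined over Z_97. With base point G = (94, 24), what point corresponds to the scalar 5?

(49, 16)

Double-and-add on 5 = (101)₂. Start with G = (94, 24) for the leading 1-bit.
double: tangent at (94, 24): λ = (3·94² + 29)/(2·24) ≡ 56/48. 48⁻¹ ≡ 95 (mod 97), so λ ≡ 56·95 ≡ 82.
  x = λ² - 94 - 94 = 6724 - 188 ≡ 37; y = λ·(94 - 37) - 24 ≡ 91. → (37, 91)
double: tangent at (37, 91): λ = (3·37² + 29)/(2·91) ≡ 62/85. 85⁻¹ ≡ 8 (mod 97) since 85·8 = 680 ≡ 1, so λ ≡ 62·8 ≡ 11.
  x = λ² - 37 - 37 = 121 - 74 ≡ 47; y = λ·(37 - 47) - 91 ≡ 90. → (47, 90)
add G: (47, 90) + (94, 24). λ = (24 - 90)/(94 - 47) ≡ 31/47 mod 97. 47⁻¹ ≡ 64 (mod 97) since 47·64 = 3008 ≡ 1, so λ ≡ 44.
  x = λ² - 47 - 94 = 1936 - 141 ≡ 49; y = λ·(47 - 49) - 90 ≡ 16. → (49, 16)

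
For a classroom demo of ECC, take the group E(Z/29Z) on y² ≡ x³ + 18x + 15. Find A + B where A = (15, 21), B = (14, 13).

(6, 22)

(15, 21) + (14, 13). λ = (13 - 21)/(14 - 15) ≡ 21/28 mod 29. 28⁻¹ ≡ 28 (mod 29), so λ ≡ 8.
  x = λ² - 15 - 14 = 64 - 29 ≡ 6; y = λ·(15 - 6) - 21 ≡ 22. → (6, 22)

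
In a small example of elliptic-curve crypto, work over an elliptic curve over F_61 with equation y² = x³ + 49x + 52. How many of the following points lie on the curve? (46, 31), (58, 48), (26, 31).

0

(46, 31): 31² ≡ 46, rhs ≡ 29 → off.
(58, 48): 48² ≡ 47, rhs ≡ 0 → off.
(26, 31): 31² ≡ 46, rhs ≡ 53 → off.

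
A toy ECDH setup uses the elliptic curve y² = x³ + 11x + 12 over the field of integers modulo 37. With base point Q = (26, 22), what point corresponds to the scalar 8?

(26, 15)

Double-and-add on 8 = (1000)₂. Start with Q = (26, 22) for the leading 1-bit.
double: tangent at (26, 22): λ = (3·26² + 11)/(2·22) ≡ 4/7. 7⁻¹ ≡ 16 (mod 37), so λ ≡ 4·16 ≡ 27.
  x = λ² - 26 - 26 = 729 - 52 ≡ 11; y = λ·(26 - 11) - 22 ≡ 13. → (11, 13)
double: tangent at (11, 13): λ = (3·11² + 11)/(2·13) ≡ 4/26. 26⁻¹ ≡ 10 (mod 37) since 26·10 = 260 ≡ 1, so λ ≡ 4·10 ≡ 3.
  x = λ² - 11 - 11 = 9 - 22 ≡ 24; y = λ·(11 - 24) - 13 ≡ 22. → (24, 22)
double: tangent at (24, 22): λ = (3·24² + 11)/(2·22) ≡ 0/7. 7⁻¹ ≡ 16 (mod 37), so λ ≡ 0·16 ≡ 0.
  x = λ² - 24 - 24 = 0 - 48 ≡ 26; y = λ·(24 - 26) - 22 ≡ 15. → (26, 15)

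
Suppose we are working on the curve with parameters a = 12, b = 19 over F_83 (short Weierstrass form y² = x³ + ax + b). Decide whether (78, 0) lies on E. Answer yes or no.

y² = 0² ≡ 0; x³ + 12x + 19 = 475507 ≡ 0 (mod 83). 0 = 0.

yes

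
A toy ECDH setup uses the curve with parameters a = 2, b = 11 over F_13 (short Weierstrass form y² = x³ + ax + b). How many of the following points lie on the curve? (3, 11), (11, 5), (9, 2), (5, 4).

(3, 11): 11² ≡ 4, rhs ≡ 5 → off.
(11, 5): 5² ≡ 12, rhs ≡ 12 → on.
(9, 2): 2² ≡ 4, rhs ≡ 4 → on.
(5, 4): 4² ≡ 3, rhs ≡ 3 → on.

3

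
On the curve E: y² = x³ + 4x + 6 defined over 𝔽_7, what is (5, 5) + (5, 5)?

tangent at (5, 5): λ = (3·5² + 4)/(2·5) ≡ 2/3. 3⁻¹ ≡ 5 (mod 7), so λ ≡ 2·5 ≡ 3.
  x = λ² - 5 - 5 = 9 - 10 ≡ 6; y = λ·(5 - 6) - 5 ≡ 6. → (6, 6)

(6, 6)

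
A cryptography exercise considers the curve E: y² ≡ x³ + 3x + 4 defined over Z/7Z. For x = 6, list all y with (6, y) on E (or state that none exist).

x³ + 3x + 4 = 238 ≡ 0 (mod 7).
Only y = 0 satisfies y² ≡ 0.

0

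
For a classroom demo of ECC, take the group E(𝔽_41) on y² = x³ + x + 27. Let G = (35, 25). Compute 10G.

(33, 9)

Repeated addition: build up to 10G.
2G: tangent at (35, 25): λ = (3·35² + 1)/(2·25) ≡ 27/9. 9⁻¹ ≡ 32 (mod 41) since 9·32 = 288 ≡ 1, so λ ≡ 27·32 ≡ 3.
  x = λ² - 35 - 35 = 9 - 70 ≡ 21; y = λ·(35 - 21) - 25 ≡ 17. → (21, 17)
3G: (21, 17) + (35, 25). λ = (25 - 17)/(35 - 21) ≡ 8/14 mod 41. 14⁻¹ ≡ 3 (mod 41) since 14·3 = 42 ≡ 1, so λ ≡ 24.
  x = λ² - 21 - 35 = 576 - 56 ≡ 28; y = λ·(21 - 28) - 17 ≡ 20. → (28, 20)
4G: (28, 20) + (35, 25). λ = (25 - 20)/(35 - 28) ≡ 5/7 mod 41. 7⁻¹ ≡ 6 (mod 41) since 7·6 = 42 ≡ 1, so λ ≡ 30.
  x = λ² - 28 - 35 = 900 - 63 ≡ 17; y = λ·(28 - 17) - 20 ≡ 23. → (17, 23)
5G: (17, 23) + (35, 25). λ = (25 - 23)/(35 - 17) ≡ 2/18 mod 41. 18⁻¹ ≡ 16 (mod 41) since 18·16 = 288 ≡ 1, so λ ≡ 32.
  x = λ² - 17 - 35 = 1024 - 52 ≡ 29; y = λ·(17 - 29) - 23 ≡ 3. → (29, 3)
6G: (29, 3) + (35, 25). λ = (25 - 3)/(35 - 29) ≡ 22/6 mod 41. 6⁻¹ ≡ 7 (mod 41) since 6·7 = 42 ≡ 1, so λ ≡ 31.
  x = λ² - 29 - 35 = 961 - 64 ≡ 36; y = λ·(29 - 36) - 3 ≡ 26. → (36, 26)
7G: (36, 26) + (35, 25). λ = (25 - 26)/(35 - 36) ≡ 40/40 mod 41. 40⁻¹ ≡ 40 (mod 41), so λ ≡ 1.
  x = λ² - 36 - 35 = 1 - 71 ≡ 12; y = λ·(36 - 12) - 26 ≡ 39. → (12, 39)
8G: (12, 39) + (35, 25). λ = (25 - 39)/(35 - 12) ≡ 27/23 mod 41. 23⁻¹ ≡ 25 (mod 41), so λ ≡ 19.
  x = λ² - 12 - 35 = 361 - 47 ≡ 27; y = λ·(12 - 27) - 39 ≡ 4. → (27, 4)
9G: (27, 4) + (35, 25). λ = (25 - 4)/(35 - 27) ≡ 21/8 mod 41. 8⁻¹ ≡ 36 (mod 41), so λ ≡ 18.
  x = λ² - 27 - 35 = 324 - 62 ≡ 16; y = λ·(27 - 16) - 4 ≡ 30. → (16, 30)
10G: (16, 30) + (35, 25). λ = (25 - 30)/(35 - 16) ≡ 36/19 mod 41. 19⁻¹ ≡ 13 (mod 41) since 19·13 = 247 ≡ 1, so λ ≡ 17.
  x = λ² - 16 - 35 = 289 - 51 ≡ 33; y = λ·(16 - 33) - 30 ≡ 9. → (33, 9)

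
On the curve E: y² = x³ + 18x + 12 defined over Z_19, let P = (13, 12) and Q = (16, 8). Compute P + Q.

(13, 12) + (16, 8). λ = (8 - 12)/(16 - 13) ≡ 15/3 mod 19. 3⁻¹ ≡ 13 (mod 19), so λ ≡ 5.
  x = λ² - 13 - 16 = 25 - 29 ≡ 15; y = λ·(13 - 15) - 12 ≡ 16. → (15, 16)

(15, 16)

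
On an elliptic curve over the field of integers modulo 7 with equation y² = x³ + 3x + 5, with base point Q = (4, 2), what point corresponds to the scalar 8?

Repeated addition: build up to 8Q.
2Q: tangent at (4, 2): λ = (3·4² + 3)/(2·2) ≡ 2/4. 4⁻¹ ≡ 2 (mod 7), so λ ≡ 2·2 ≡ 4.
  x = λ² - 4 - 4 = 16 - 8 ≡ 1; y = λ·(4 - 1) - 2 ≡ 3. → (1, 3)
3Q: (1, 3) + (4, 2). λ = (2 - 3)/(4 - 1) ≡ 6/3 mod 7. 3⁻¹ ≡ 5 (mod 7) since 3·5 = 15 ≡ 1, so λ ≡ 2.
  x = λ² - 1 - 4 = 4 - 5 ≡ 6; y = λ·(1 - 6) - 3 ≡ 1. → (6, 1)
4Q: (6, 1) + (4, 2). λ = (2 - 1)/(4 - 6) ≡ 1/5 mod 7. 5⁻¹ ≡ 3 (mod 7) since 5·3 = 15 ≡ 1, so λ ≡ 3.
  x = λ² - 6 - 4 = 9 - 10 ≡ 6; y = λ·(6 - 6) - 1 ≡ 6. → (6, 6)
5Q: (6, 6) + (4, 2). λ = (2 - 6)/(4 - 6) ≡ 3/5 mod 7. 5⁻¹ ≡ 3 (mod 7) since 5·3 = 15 ≡ 1, so λ ≡ 2.
  x = λ² - 6 - 4 = 4 - 10 ≡ 1; y = λ·(6 - 1) - 6 ≡ 4. → (1, 4)
6Q: (1, 4) + (4, 2). λ = (2 - 4)/(4 - 1) ≡ 5/3 mod 7. 3⁻¹ ≡ 5 (mod 7) since 3·5 = 15 ≡ 1, so λ ≡ 4.
  x = λ² - 1 - 4 = 16 - 5 ≡ 4; y = λ·(1 - 4) - 4 ≡ 5. → (4, 5)
7Q: (4, 5) + (4, 2): same x and y₁ ≡ -y₂, so the sum is O.
8Q: O + (4, 2) = (4, 2) (identity).

(4, 2)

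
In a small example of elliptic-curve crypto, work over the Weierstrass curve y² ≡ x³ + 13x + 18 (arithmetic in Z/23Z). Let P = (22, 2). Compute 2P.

(18, 14)

tangent at (22, 2): λ = (3·22² + 13)/(2·2) ≡ 16/4. 4⁻¹ ≡ 6 (mod 23) since 4·6 = 24 ≡ 1, so λ ≡ 16·6 ≡ 4.
  x = λ² - 22 - 22 = 16 - 44 ≡ 18; y = λ·(22 - 18) - 2 ≡ 14. → (18, 14)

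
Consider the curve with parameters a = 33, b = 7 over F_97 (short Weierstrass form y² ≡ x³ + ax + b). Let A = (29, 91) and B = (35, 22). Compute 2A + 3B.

First 2A:
Repeated addition: build up to 2A.
2A: tangent at (29, 91): λ = (3·29² + 33)/(2·91) ≡ 34/85. 85⁻¹ ≡ 8 (mod 97) since 85·8 = 680 ≡ 1, so λ ≡ 34·8 ≡ 78.
  x = λ² - 29 - 29 = 6084 - 58 ≡ 12; y = λ·(29 - 12) - 91 ≡ 71. → (12, 71)
2A = (12, 71).
Next 3B:
Repeated addition: build up to 3B.
2B: tangent at (35, 22): λ = (3·35² + 33)/(2·22) ≡ 22/44. 44⁻¹ ≡ 86 (mod 97), so λ ≡ 22·86 ≡ 49.
  x = λ² - 35 - 35 = 2401 - 70 ≡ 3; y = λ·(35 - 3) - 22 ≡ 91. → (3, 91)
3B: (3, 91) + (35, 22). λ = (22 - 91)/(35 - 3) ≡ 28/32 mod 97. 32⁻¹ ≡ 94 (mod 97) since 32·94 = 3008 ≡ 1, so λ ≡ 13.
  x = λ² - 3 - 35 = 169 - 38 ≡ 34; y = λ·(3 - 34) - 91 ≡ 88. → (34, 88)
3B = (34, 88).
Finally 2A + 3B:
(12, 71) + (34, 88). λ = (88 - 71)/(34 - 12) ≡ 17/22 mod 97. 22⁻¹ ≡ 75 (mod 97), so λ ≡ 14.
  x = λ² - 12 - 34 = 196 - 46 ≡ 53; y = λ·(12 - 53) - 71 ≡ 34. → (53, 34)

(53, 34)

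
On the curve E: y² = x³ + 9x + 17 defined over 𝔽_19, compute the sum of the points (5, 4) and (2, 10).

(16, 18)

(5, 4) + (2, 10). λ = (10 - 4)/(2 - 5) ≡ 6/16 mod 19. 16⁻¹ ≡ 6 (mod 19), so λ ≡ 17.
  x = λ² - 5 - 2 = 289 - 7 ≡ 16; y = λ·(5 - 16) - 4 ≡ 18. → (16, 18)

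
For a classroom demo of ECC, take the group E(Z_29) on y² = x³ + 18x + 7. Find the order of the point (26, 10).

5

2P: tangent at (26, 10): λ = (3·26² + 18)/(2·10) ≡ 16/20. 20⁻¹ ≡ 16 (mod 29), so λ ≡ 16·16 ≡ 24.
  x = λ² - 26 - 26 = 576 - 52 ≡ 2; y = λ·(26 - 2) - 10 ≡ 15. → (2, 15)
3P: (2, 15) + (26, 10). λ = (10 - 15)/(26 - 2) ≡ 24/24 mod 29. 24⁻¹ ≡ 23 (mod 29) since 24·23 = 552 ≡ 1, so λ ≡ 1.
  x = λ² - 2 - 26 = 1 - 28 ≡ 2; y = λ·(2 - 2) - 15 ≡ 14. → (2, 14)
4P: (2, 14) + (26, 10). λ = (10 - 14)/(26 - 2) ≡ 25/24 mod 29. 24⁻¹ ≡ 23 (mod 29) since 24·23 = 552 ≡ 1, so λ ≡ 24.
  x = λ² - 2 - 26 = 576 - 28 ≡ 26; y = λ·(2 - 26) - 14 ≡ 19. → (26, 19)
5P: (26, 19) + (26, 10): same x and y₁ ≡ -y₂, so the sum is ∞.
5P = ∞, so the order is 5.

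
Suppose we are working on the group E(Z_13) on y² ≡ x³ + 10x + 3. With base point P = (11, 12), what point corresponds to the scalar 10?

Repeated addition: build up to 10P.
2P: tangent at (11, 12): λ = (3·11² + 10)/(2·12) ≡ 9/11. 11⁻¹ ≡ 6 (mod 13) since 11·6 = 66 ≡ 1, so λ ≡ 9·6 ≡ 2.
  x = λ² - 11 - 11 = 4 - 22 ≡ 8; y = λ·(11 - 8) - 12 ≡ 7. → (8, 7)
3P: (8, 7) + (11, 12). λ = (12 - 7)/(11 - 8) ≡ 5/3 mod 13. 3⁻¹ ≡ 9 (mod 13), so λ ≡ 6.
  x = λ² - 8 - 11 = 36 - 19 ≡ 4; y = λ·(8 - 4) - 7 ≡ 4. → (4, 4)
4P: (4, 4) + (11, 12). λ = (12 - 4)/(11 - 4) ≡ 8/7 mod 13. 7⁻¹ ≡ 2 (mod 13), so λ ≡ 3.
  x = λ² - 4 - 11 = 9 - 15 ≡ 7; y = λ·(4 - 7) - 4 ≡ 0. → (7, 0)
5P: (7, 0) + (11, 12). λ = (12 - 0)/(11 - 7) ≡ 12/4 mod 13. 4⁻¹ ≡ 10 (mod 13), so λ ≡ 3.
  x = λ² - 7 - 11 = 9 - 18 ≡ 4; y = λ·(7 - 4) - 0 ≡ 9. → (4, 9)
6P: (4, 9) + (11, 12). λ = (12 - 9)/(11 - 4) ≡ 3/7 mod 13. 7⁻¹ ≡ 2 (mod 13), so λ ≡ 6.
  x = λ² - 4 - 11 = 36 - 15 ≡ 8; y = λ·(4 - 8) - 9 ≡ 6. → (8, 6)
7P: (8, 6) + (11, 12). λ = (12 - 6)/(11 - 8) ≡ 6/3 mod 13. 3⁻¹ ≡ 9 (mod 13) since 3·9 = 27 ≡ 1, so λ ≡ 2.
  x = λ² - 8 - 11 = 4 - 19 ≡ 11; y = λ·(8 - 11) - 6 ≡ 1. → (11, 1)
8P: (11, 1) + (11, 12): same x and y₁ ≡ -y₂, so the sum is ∞.
9P: ∞ + (11, 12) = (11, 12) (identity).
10P: tangent at (11, 12): λ = (3·11² + 10)/(2·12) ≡ 9/11. 11⁻¹ ≡ 6 (mod 13) since 11·6 = 66 ≡ 1, so λ ≡ 9·6 ≡ 2.
  x = λ² - 11 - 11 = 4 - 22 ≡ 8; y = λ·(11 - 8) - 12 ≡ 7. → (8, 7)

(8, 7)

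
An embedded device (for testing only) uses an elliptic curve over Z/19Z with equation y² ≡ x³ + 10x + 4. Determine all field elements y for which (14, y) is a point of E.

0

x³ + 10x + 4 = 2888 ≡ 0 (mod 19).
Only y = 0 satisfies y² ≡ 0.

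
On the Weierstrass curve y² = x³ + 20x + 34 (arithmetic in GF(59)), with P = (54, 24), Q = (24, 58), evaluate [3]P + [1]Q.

First 3P:
Repeated addition: build up to 3P.
2P: tangent at (54, 24): λ = (3·54² + 20)/(2·24) ≡ 36/48. 48⁻¹ ≡ 16 (mod 59) since 48·16 = 768 ≡ 1, so λ ≡ 36·16 ≡ 45.
  x = λ² - 54 - 54 = 2025 - 108 ≡ 29; y = λ·(54 - 29) - 24 ≡ 39. → (29, 39)
3P: (29, 39) + (54, 24). λ = (24 - 39)/(54 - 29) ≡ 44/25 mod 59. 25⁻¹ ≡ 26 (mod 59), so λ ≡ 23.
  x = λ² - 29 - 54 = 529 - 83 ≡ 33; y = λ·(29 - 33) - 39 ≡ 46. → (33, 46)
3P = (33, 46).
Finally 3P + Q:
(33, 46) + (24, 58). λ = (58 - 46)/(24 - 33) ≡ 12/50 mod 59. 50⁻¹ ≡ 13 (mod 59) since 50·13 = 650 ≡ 1, so λ ≡ 38.
  x = λ² - 33 - 24 = 1444 - 57 ≡ 30; y = λ·(33 - 30) - 46 ≡ 9. → (30, 9)

(30, 9)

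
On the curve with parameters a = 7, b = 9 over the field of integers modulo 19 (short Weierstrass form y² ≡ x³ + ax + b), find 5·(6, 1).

(13, 6)

Write P = (6, 1).
Repeated addition: build up to 5P.
2P: tangent at (6, 1): λ = (3·6² + 7)/(2·1) ≡ 1/2. 2⁻¹ ≡ 10 (mod 19), so λ ≡ 1·10 ≡ 10.
  x = λ² - 6 - 6 = 100 - 12 ≡ 12; y = λ·(6 - 12) - 1 ≡ 15. → (12, 15)
3P: (12, 15) + (6, 1). λ = (1 - 15)/(6 - 12) ≡ 5/13 mod 19. 13⁻¹ ≡ 3 (mod 19) since 13·3 = 39 ≡ 1, so λ ≡ 15.
  x = λ² - 12 - 6 = 225 - 18 ≡ 17; y = λ·(12 - 17) - 15 ≡ 5. → (17, 5)
4P: (17, 5) + (6, 1). λ = (1 - 5)/(6 - 17) ≡ 15/8 mod 19. 8⁻¹ ≡ 12 (mod 19) since 8·12 = 96 ≡ 1, so λ ≡ 9.
  x = λ² - 17 - 6 = 81 - 23 ≡ 1; y = λ·(17 - 1) - 5 ≡ 6. → (1, 6)
5P: (1, 6) + (6, 1). λ = (1 - 6)/(6 - 1) ≡ 14/5 mod 19. 5⁻¹ ≡ 4 (mod 19), so λ ≡ 18.
  x = λ² - 1 - 6 = 324 - 7 ≡ 13; y = λ·(1 - 13) - 6 ≡ 6. → (13, 6)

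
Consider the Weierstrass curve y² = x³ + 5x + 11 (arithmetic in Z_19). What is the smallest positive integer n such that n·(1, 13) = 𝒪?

9

2P: tangent at (1, 13): λ = (3·1² + 5)/(2·13) ≡ 8/7. 7⁻¹ ≡ 11 (mod 19), so λ ≡ 8·11 ≡ 12.
  x = λ² - 1 - 1 = 144 - 2 ≡ 9; y = λ·(1 - 9) - 13 ≡ 5. → (9, 5)
3P: (9, 5) + (1, 13). λ = (13 - 5)/(1 - 9) ≡ 8/11 mod 19. 11⁻¹ ≡ 7 (mod 19) since 11·7 = 77 ≡ 1, so λ ≡ 18.
  x = λ² - 9 - 1 = 324 - 10 ≡ 10; y = λ·(9 - 10) - 5 ≡ 15. → (10, 15)
4P: (10, 15) + (1, 13). λ = (13 - 15)/(1 - 10) ≡ 17/10 mod 19. 10⁻¹ ≡ 2 (mod 19), so λ ≡ 15.
  x = λ² - 10 - 1 = 225 - 11 ≡ 5; y = λ·(10 - 5) - 15 ≡ 3. → (5, 3)
5P: (5, 3) + (1, 13). λ = (13 - 3)/(1 - 5) ≡ 10/15 mod 19. 15⁻¹ ≡ 14 (mod 19) since 15·14 = 210 ≡ 1, so λ ≡ 7.
  x = λ² - 5 - 1 = 49 - 6 ≡ 5; y = λ·(5 - 5) - 3 ≡ 16. → (5, 16)
6P: (5, 16) + (1, 13). λ = (13 - 16)/(1 - 5) ≡ 16/15 mod 19. 15⁻¹ ≡ 14 (mod 19), so λ ≡ 15.
  x = λ² - 5 - 1 = 225 - 6 ≡ 10; y = λ·(5 - 10) - 16 ≡ 4. → (10, 4)
7P: (10, 4) + (1, 13). λ = (13 - 4)/(1 - 10) ≡ 9/10 mod 19. 10⁻¹ ≡ 2 (mod 19), so λ ≡ 18.
  x = λ² - 10 - 1 = 324 - 11 ≡ 9; y = λ·(10 - 9) - 4 ≡ 14. → (9, 14)
8P: (9, 14) + (1, 13). λ = (13 - 14)/(1 - 9) ≡ 18/11 mod 19. 11⁻¹ ≡ 7 (mod 19), so λ ≡ 12.
  x = λ² - 9 - 1 = 144 - 10 ≡ 1; y = λ·(9 - 1) - 14 ≡ 6. → (1, 6)
9P: (1, 6) + (1, 13): same x and y₁ ≡ -y₂, so the sum is 𝒪.
9P = 𝒪, so the order is 9.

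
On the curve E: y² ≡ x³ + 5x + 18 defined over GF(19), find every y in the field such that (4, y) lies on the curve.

x³ + 5x + 18 = 102 ≡ 7 (mod 19).
Square roots of 7 mod 19: 8 and 11 (since 8² = 64 ≡ 7).

8, 11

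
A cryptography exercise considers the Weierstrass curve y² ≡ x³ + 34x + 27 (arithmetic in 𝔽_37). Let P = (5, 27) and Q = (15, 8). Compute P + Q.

(5, 27) + (15, 8). λ = (8 - 27)/(15 - 5) ≡ 18/10 mod 37. 10⁻¹ ≡ 26 (mod 37) since 10·26 = 260 ≡ 1, so λ ≡ 24.
  x = λ² - 5 - 15 = 576 - 20 ≡ 1; y = λ·(5 - 1) - 27 ≡ 32. → (1, 32)

(1, 32)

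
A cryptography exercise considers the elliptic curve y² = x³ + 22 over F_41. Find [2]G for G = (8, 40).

(16, 31)

tangent at (8, 40): λ = (3·8² + 0)/(2·40) ≡ 28/39. 39⁻¹ ≡ 20 (mod 41), so λ ≡ 28·20 ≡ 27.
  x = λ² - 8 - 8 = 729 - 16 ≡ 16; y = λ·(8 - 16) - 40 ≡ 31. → (16, 31)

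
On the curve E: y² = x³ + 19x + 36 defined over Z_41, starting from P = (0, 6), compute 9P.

Double-and-add on 9 = (1001)₂. Start with P = (0, 6) for the leading 1-bit.
double: tangent at (0, 6): λ = (3·0² + 19)/(2·6) ≡ 19/12. 12⁻¹ ≡ 24 (mod 41), so λ ≡ 19·24 ≡ 5.
  x = λ² - 0 - 0 = 25 - 0 ≡ 25; y = λ·(0 - 25) - 6 ≡ 33. → (25, 33)
double: tangent at (25, 33): λ = (3·25² + 19)/(2·33) ≡ 8/25. 25⁻¹ ≡ 23 (mod 41), so λ ≡ 8·23 ≡ 20.
  x = λ² - 25 - 25 = 400 - 50 ≡ 22; y = λ·(25 - 22) - 33 ≡ 27. → (22, 27)
double: tangent at (22, 27): λ = (3·22² + 19)/(2·27) ≡ 36/13. 13⁻¹ ≡ 19 (mod 41), so λ ≡ 36·19 ≡ 28.
  x = λ² - 22 - 22 = 784 - 44 ≡ 2; y = λ·(22 - 2) - 27 ≡ 0. → (2, 0)
add P: (2, 0) + (0, 6). λ = (6 - 0)/(0 - 2) ≡ 6/39 mod 41. 39⁻¹ ≡ 20 (mod 41) since 39·20 = 780 ≡ 1, so λ ≡ 38.
  x = λ² - 2 - 0 = 1444 - 2 ≡ 7; y = λ·(2 - 7) - 0 ≡ 15. → (7, 15)

(7, 15)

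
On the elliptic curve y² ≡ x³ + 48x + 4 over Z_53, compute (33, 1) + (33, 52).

O

The two points share x = 33 and their y-coordinates satisfy 1 + 52 ≡ 0 (mod 53), so they are inverses. Their sum is O.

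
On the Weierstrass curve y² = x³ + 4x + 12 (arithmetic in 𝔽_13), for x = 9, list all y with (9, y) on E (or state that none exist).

6, 7

x³ + 4x + 12 = 777 ≡ 10 (mod 13).
Square roots of 10 mod 13: 6 and 7 (since 6² = 36 ≡ 10).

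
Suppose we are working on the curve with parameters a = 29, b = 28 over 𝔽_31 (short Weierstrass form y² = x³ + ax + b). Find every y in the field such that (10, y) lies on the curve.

x³ + 29x + 28 = 1318 ≡ 16 (mod 31).
Square roots of 16 mod 31: 4 and 27 (since 4² = 16 ≡ 16).

4, 27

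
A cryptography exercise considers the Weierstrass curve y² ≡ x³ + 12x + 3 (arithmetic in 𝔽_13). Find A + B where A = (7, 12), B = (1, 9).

(7, 12) + (1, 9). λ = (9 - 12)/(1 - 7) ≡ 10/7 mod 13. 7⁻¹ ≡ 2 (mod 13), so λ ≡ 7.
  x = λ² - 7 - 1 = 49 - 8 ≡ 2; y = λ·(7 - 2) - 12 ≡ 10. → (2, 10)

(2, 10)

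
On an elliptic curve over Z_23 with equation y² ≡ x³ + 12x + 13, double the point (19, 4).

(1, 16)

tangent at (19, 4): λ = (3·19² + 12)/(2·4) ≡ 14/8. 8⁻¹ ≡ 3 (mod 23) since 8·3 = 24 ≡ 1, so λ ≡ 14·3 ≡ 19.
  x = λ² - 19 - 19 = 361 - 38 ≡ 1; y = λ·(19 - 1) - 4 ≡ 16. → (1, 16)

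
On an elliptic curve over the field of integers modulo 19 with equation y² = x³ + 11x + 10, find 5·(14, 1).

Write P = (14, 1).
Repeated addition: build up to 5P.
2P: tangent at (14, 1): λ = (3·14² + 11)/(2·1) ≡ 10/2. 2⁻¹ ≡ 10 (mod 19), so λ ≡ 10·10 ≡ 5.
  x = λ² - 14 - 14 = 25 - 28 ≡ 16; y = λ·(14 - 16) - 1 ≡ 8. → (16, 8)
3P: (16, 8) + (14, 1). λ = (1 - 8)/(14 - 16) ≡ 12/17 mod 19. 17⁻¹ ≡ 9 (mod 19), so λ ≡ 13.
  x = λ² - 16 - 14 = 169 - 30 ≡ 6; y = λ·(16 - 6) - 8 ≡ 8. → (6, 8)
4P: (6, 8) + (14, 1). λ = (1 - 8)/(14 - 6) ≡ 12/8 mod 19. 8⁻¹ ≡ 12 (mod 19) since 8·12 = 96 ≡ 1, so λ ≡ 11.
  x = λ² - 6 - 14 = 121 - 20 ≡ 6; y = λ·(6 - 6) - 8 ≡ 11. → (6, 11)
5P: (6, 11) + (14, 1). λ = (1 - 11)/(14 - 6) ≡ 9/8 mod 19. 8⁻¹ ≡ 12 (mod 19) since 8·12 = 96 ≡ 1, so λ ≡ 13.
  x = λ² - 6 - 14 = 169 - 20 ≡ 16; y = λ·(6 - 16) - 11 ≡ 11. → (16, 11)

(16, 11)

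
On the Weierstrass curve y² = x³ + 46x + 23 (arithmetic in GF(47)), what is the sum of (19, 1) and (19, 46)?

O

The two points share x = 19 and their y-coordinates satisfy 1 + 46 ≡ 0 (mod 47), so they are inverses. Their sum is O.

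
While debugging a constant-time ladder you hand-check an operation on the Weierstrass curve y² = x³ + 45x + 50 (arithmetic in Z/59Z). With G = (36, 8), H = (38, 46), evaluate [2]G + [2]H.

(5, 39)

First 2G:
Repeated addition: build up to 2G.
2G: tangent at (36, 8): λ = (3·36² + 45)/(2·8) ≡ 39/16. 16⁻¹ ≡ 48 (mod 59), so λ ≡ 39·48 ≡ 43.
  x = λ² - 36 - 36 = 1849 - 72 ≡ 7; y = λ·(36 - 7) - 8 ≡ 0. → (7, 0)
2G = (7, 0).
Next 2H:
Repeated addition: build up to 2H.
2H: tangent at (38, 46): λ = (3·38² + 45)/(2·46) ≡ 11/33. 33⁻¹ ≡ 34 (mod 59) since 33·34 = 1122 ≡ 1, so λ ≡ 11·34 ≡ 20.
  x = λ² - 38 - 38 = 400 - 76 ≡ 29; y = λ·(38 - 29) - 46 ≡ 16. → (29, 16)
2H = (29, 16).
Finally 2G + 2H:
(7, 0) + (29, 16). λ = (16 - 0)/(29 - 7) ≡ 16/22 mod 59. 22⁻¹ ≡ 51 (mod 59), so λ ≡ 49.
  x = λ² - 7 - 29 = 2401 - 36 ≡ 5; y = λ·(7 - 5) - 0 ≡ 39. → (5, 39)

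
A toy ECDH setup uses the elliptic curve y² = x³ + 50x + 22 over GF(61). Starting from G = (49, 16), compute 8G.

(34, 20)

Repeated addition: build up to 8G.
2G: tangent at (49, 16): λ = (3·49² + 50)/(2·16) ≡ 55/32. 32⁻¹ ≡ 21 (mod 61), so λ ≡ 55·21 ≡ 57.
  x = λ² - 49 - 49 = 3249 - 98 ≡ 40; y = λ·(49 - 40) - 16 ≡ 9. → (40, 9)
3G: (40, 9) + (49, 16). λ = (16 - 9)/(49 - 40) ≡ 7/9 mod 61. 9⁻¹ ≡ 34 (mod 61) since 9·34 = 306 ≡ 1, so λ ≡ 55.
  x = λ² - 40 - 49 = 3025 - 89 ≡ 8; y = λ·(40 - 8) - 9 ≡ 43. → (8, 43)
4G: (8, 43) + (49, 16). λ = (16 - 43)/(49 - 8) ≡ 34/41 mod 61. 41⁻¹ ≡ 3 (mod 61), so λ ≡ 41.
  x = λ² - 8 - 49 = 1681 - 57 ≡ 38; y = λ·(8 - 38) - 43 ≡ 8. → (38, 8)
5G: (38, 8) + (49, 16). λ = (16 - 8)/(49 - 38) ≡ 8/11 mod 61. 11⁻¹ ≡ 50 (mod 61) since 11·50 = 550 ≡ 1, so λ ≡ 34.
  x = λ² - 38 - 49 = 1156 - 87 ≡ 32; y = λ·(38 - 32) - 8 ≡ 13. → (32, 13)
6G: (32, 13) + (49, 16). λ = (16 - 13)/(49 - 32) ≡ 3/17 mod 61. 17⁻¹ ≡ 18 (mod 61), so λ ≡ 54.
  x = λ² - 32 - 49 = 2916 - 81 ≡ 29; y = λ·(32 - 29) - 13 ≡ 27. → (29, 27)
7G: (29, 27) + (49, 16). λ = (16 - 27)/(49 - 29) ≡ 50/20 mod 61. 20⁻¹ ≡ 58 (mod 61), so λ ≡ 33.
  x = λ² - 29 - 49 = 1089 - 78 ≡ 35; y = λ·(29 - 35) - 27 ≡ 19. → (35, 19)
8G: (35, 19) + (49, 16). λ = (16 - 19)/(49 - 35) ≡ 58/14 mod 61. 14⁻¹ ≡ 48 (mod 61), so λ ≡ 39.
  x = λ² - 35 - 49 = 1521 - 84 ≡ 34; y = λ·(35 - 34) - 19 ≡ 20. → (34, 20)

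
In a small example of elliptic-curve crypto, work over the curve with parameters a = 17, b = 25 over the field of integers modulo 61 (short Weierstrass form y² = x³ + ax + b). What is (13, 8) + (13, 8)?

(21, 35)

tangent at (13, 8): λ = (3·13² + 17)/(2·8) ≡ 36/16. 16⁻¹ ≡ 42 (mod 61), so λ ≡ 36·42 ≡ 48.
  x = λ² - 13 - 13 = 2304 - 26 ≡ 21; y = λ·(13 - 21) - 8 ≡ 35. → (21, 35)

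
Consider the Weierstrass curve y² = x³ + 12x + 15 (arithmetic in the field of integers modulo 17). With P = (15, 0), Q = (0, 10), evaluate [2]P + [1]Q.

(0, 10)

First 2P:
Repeated addition: build up to 2P.
2P: (15, 0) + (15, 0): same x and y₁ ≡ -y₂, so the sum is the point at infinity.
2P = the point at infinity.
Finally 2P + Q:
the point at infinity + (0, 10) = (0, 10) (identity).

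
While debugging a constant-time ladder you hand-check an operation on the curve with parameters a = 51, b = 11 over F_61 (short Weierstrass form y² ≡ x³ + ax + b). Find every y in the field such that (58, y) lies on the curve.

x³ + 51x + 11 = 198081 ≡ 14 (mod 61).
Square roots of 14 mod 61: 21 and 40 (since 21² = 441 ≡ 14).

21, 40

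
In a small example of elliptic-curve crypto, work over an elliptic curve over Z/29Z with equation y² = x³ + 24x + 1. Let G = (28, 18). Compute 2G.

tangent at (28, 18): λ = (3·28² + 24)/(2·18) ≡ 27/7. 7⁻¹ ≡ 25 (mod 29), so λ ≡ 27·25 ≡ 8.
  x = λ² - 28 - 28 = 64 - 56 ≡ 8; y = λ·(28 - 8) - 18 ≡ 26. → (8, 26)

(8, 26)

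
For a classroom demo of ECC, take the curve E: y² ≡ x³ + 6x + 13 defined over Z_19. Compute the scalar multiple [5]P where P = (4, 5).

Double-and-add on 5 = (101)₂. Start with P = (4, 5) for the leading 1-bit.
double: tangent at (4, 5): λ = (3·4² + 6)/(2·5) ≡ 16/10. 10⁻¹ ≡ 2 (mod 19) since 10·2 = 20 ≡ 1, so λ ≡ 16·2 ≡ 13.
  x = λ² - 4 - 4 = 169 - 8 ≡ 9; y = λ·(4 - 9) - 5 ≡ 6. → (9, 6)
double: tangent at (9, 6): λ = (3·9² + 6)/(2·6) ≡ 2/12. 12⁻¹ ≡ 8 (mod 19), so λ ≡ 2·8 ≡ 16.
  x = λ² - 9 - 9 = 256 - 18 ≡ 10; y = λ·(9 - 10) - 6 ≡ 16. → (10, 16)
add P: (10, 16) + (4, 5). λ = (5 - 16)/(4 - 10) ≡ 8/13 mod 19. 13⁻¹ ≡ 3 (mod 19) since 13·3 = 39 ≡ 1, so λ ≡ 5.
  x = λ² - 10 - 4 = 25 - 14 ≡ 11; y = λ·(10 - 11) - 16 ≡ 17. → (11, 17)

(11, 17)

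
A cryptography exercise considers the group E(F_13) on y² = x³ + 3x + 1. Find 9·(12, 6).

O

Write P = (12, 6).
Repeated addition: build up to 9P.
2P: tangent at (12, 6): λ = (3·12² + 3)/(2·6) ≡ 6/12. 12⁻¹ ≡ 12 (mod 13) since 12·12 = 144 ≡ 1, so λ ≡ 6·12 ≡ 7.
  x = λ² - 12 - 12 = 49 - 24 ≡ 12; y = λ·(12 - 12) - 6 ≡ 7. → (12, 7)
3P: (12, 7) + (12, 6): same x and y₁ ≡ -y₂, so the sum is O.
4P: O + (12, 6) = (12, 6) (identity).
5P: tangent at (12, 6): λ = (3·12² + 3)/(2·6) ≡ 6/12. 12⁻¹ ≡ 12 (mod 13), so λ ≡ 6·12 ≡ 7.
  x = λ² - 12 - 12 = 49 - 24 ≡ 12; y = λ·(12 - 12) - 6 ≡ 7. → (12, 7)
6P: (12, 7) + (12, 6): same x and y₁ ≡ -y₂, so the sum is O.
7P: O + (12, 6) = (12, 6) (identity).
8P: tangent at (12, 6): λ = (3·12² + 3)/(2·6) ≡ 6/12. 12⁻¹ ≡ 12 (mod 13), so λ ≡ 6·12 ≡ 7.
  x = λ² - 12 - 12 = 49 - 24 ≡ 12; y = λ·(12 - 12) - 6 ≡ 7. → (12, 7)
9P: (12, 7) + (12, 6): same x and y₁ ≡ -y₂, so the sum is O.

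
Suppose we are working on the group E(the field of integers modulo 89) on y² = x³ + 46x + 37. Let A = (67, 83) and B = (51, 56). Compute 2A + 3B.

First 2A:
Repeated addition: build up to 2A.
2A: tangent at (67, 83): λ = (3·67² + 46)/(2·83) ≡ 74/77. 77⁻¹ ≡ 37 (mod 89), so λ ≡ 74·37 ≡ 68.
  x = λ² - 67 - 67 = 4624 - 134 ≡ 40; y = λ·(67 - 40) - 83 ≡ 62. → (40, 62)
2A = (40, 62).
Next 3B:
Repeated addition: build up to 3B.
2B: tangent at (51, 56): λ = (3·51² + 46)/(2·56) ≡ 17/23. 23⁻¹ ≡ 31 (mod 89) since 23·31 = 713 ≡ 1, so λ ≡ 17·31 ≡ 82.
  x = λ² - 51 - 51 = 6724 - 102 ≡ 36; y = λ·(51 - 36) - 56 ≡ 17. → (36, 17)
3B: (36, 17) + (51, 56). λ = (56 - 17)/(51 - 36) ≡ 39/15 mod 89. 15⁻¹ ≡ 6 (mod 89) since 15·6 = 90 ≡ 1, so λ ≡ 56.
  x = λ² - 36 - 51 = 3136 - 87 ≡ 23; y = λ·(36 - 23) - 17 ≡ 88. → (23, 88)
3B = (23, 88).
Finally 2A + 3B:
(40, 62) + (23, 88). λ = (88 - 62)/(23 - 40) ≡ 26/72 mod 89. 72⁻¹ ≡ 68 (mod 89) since 72·68 = 4896 ≡ 1, so λ ≡ 77.
  x = λ² - 40 - 23 = 5929 - 63 ≡ 81; y = λ·(40 - 81) - 62 ≡ 74. → (81, 74)

(81, 74)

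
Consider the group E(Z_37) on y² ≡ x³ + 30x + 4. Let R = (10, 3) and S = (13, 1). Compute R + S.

(10, 3) + (13, 1). λ = (1 - 3)/(13 - 10) ≡ 35/3 mod 37. 3⁻¹ ≡ 25 (mod 37) since 3·25 = 75 ≡ 1, so λ ≡ 24.
  x = λ² - 10 - 13 = 576 - 23 ≡ 35; y = λ·(10 - 35) - 3 ≡ 26. → (35, 26)

(35, 26)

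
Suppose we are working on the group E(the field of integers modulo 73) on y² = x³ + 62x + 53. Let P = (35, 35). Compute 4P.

(28, 69)

Repeated addition: build up to 4P.
2P: tangent at (35, 35): λ = (3·35² + 62)/(2·35) ≡ 14/70. 70⁻¹ ≡ 24 (mod 73) since 70·24 = 1680 ≡ 1, so λ ≡ 14·24 ≡ 44.
  x = λ² - 35 - 35 = 1936 - 70 ≡ 41; y = λ·(35 - 41) - 35 ≡ 66. → (41, 66)
3P: (41, 66) + (35, 35). λ = (35 - 66)/(35 - 41) ≡ 42/67 mod 73. 67⁻¹ ≡ 12 (mod 73), so λ ≡ 66.
  x = λ² - 41 - 35 = 4356 - 76 ≡ 46; y = λ·(41 - 46) - 66 ≡ 42. → (46, 42)
4P: (46, 42) + (35, 35). λ = (35 - 42)/(35 - 46) ≡ 66/62 mod 73. 62⁻¹ ≡ 53 (mod 73), so λ ≡ 67.
  x = λ² - 46 - 35 = 4489 - 81 ≡ 28; y = λ·(46 - 28) - 42 ≡ 69. → (28, 69)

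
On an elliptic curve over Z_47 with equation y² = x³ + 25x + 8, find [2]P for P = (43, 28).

(3, 4)

tangent at (43, 28): λ = (3·43² + 25)/(2·28) ≡ 26/9. 9⁻¹ ≡ 21 (mod 47) since 9·21 = 189 ≡ 1, so λ ≡ 26·21 ≡ 29.
  x = λ² - 43 - 43 = 841 - 86 ≡ 3; y = λ·(43 - 3) - 28 ≡ 4. → (3, 4)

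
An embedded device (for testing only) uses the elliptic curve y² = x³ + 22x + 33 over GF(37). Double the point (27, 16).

tangent at (27, 16): λ = (3·27² + 22)/(2·16) ≡ 26/32. 32⁻¹ ≡ 22 (mod 37), so λ ≡ 26·22 ≡ 17.
  x = λ² - 27 - 27 = 289 - 54 ≡ 13; y = λ·(27 - 13) - 16 ≡ 0. → (13, 0)

(13, 0)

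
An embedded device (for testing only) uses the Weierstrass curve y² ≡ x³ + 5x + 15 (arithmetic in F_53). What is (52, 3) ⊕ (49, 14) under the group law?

(52, 3) + (49, 14). λ = (14 - 3)/(49 - 52) ≡ 11/50 mod 53. 50⁻¹ ≡ 35 (mod 53) since 50·35 = 1750 ≡ 1, so λ ≡ 14.
  x = λ² - 52 - 49 = 196 - 101 ≡ 42; y = λ·(52 - 42) - 3 ≡ 31. → (42, 31)

(42, 31)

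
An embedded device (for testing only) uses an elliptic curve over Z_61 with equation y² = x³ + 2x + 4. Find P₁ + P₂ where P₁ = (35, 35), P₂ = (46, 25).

(2, 57)

(35, 35) + (46, 25). λ = (25 - 35)/(46 - 35) ≡ 51/11 mod 61. 11⁻¹ ≡ 50 (mod 61) since 11·50 = 550 ≡ 1, so λ ≡ 49.
  x = λ² - 35 - 46 = 2401 - 81 ≡ 2; y = λ·(35 - 2) - 35 ≡ 57. → (2, 57)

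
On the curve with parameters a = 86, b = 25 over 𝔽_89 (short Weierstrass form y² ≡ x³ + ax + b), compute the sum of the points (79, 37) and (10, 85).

(79, 37) + (10, 85). λ = (85 - 37)/(10 - 79) ≡ 48/20 mod 89. 20⁻¹ ≡ 49 (mod 89), so λ ≡ 38.
  x = λ² - 79 - 10 = 1444 - 89 ≡ 20; y = λ·(79 - 20) - 37 ≡ 69. → (20, 69)

(20, 69)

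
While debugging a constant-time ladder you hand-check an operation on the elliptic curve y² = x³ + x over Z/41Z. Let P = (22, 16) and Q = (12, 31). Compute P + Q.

(22, 16) + (12, 31). λ = (31 - 16)/(12 - 22) ≡ 15/31 mod 41. 31⁻¹ ≡ 4 (mod 41) since 31·4 = 124 ≡ 1, so λ ≡ 19.
  x = λ² - 22 - 12 = 361 - 34 ≡ 40; y = λ·(22 - 40) - 16 ≡ 11. → (40, 11)

(40, 11)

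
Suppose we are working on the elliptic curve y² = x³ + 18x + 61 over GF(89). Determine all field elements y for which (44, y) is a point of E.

none

x³ + 18x + 61 = 86037 ≡ 63 (mod 89).
63 is a non-residue mod 89; no y exists.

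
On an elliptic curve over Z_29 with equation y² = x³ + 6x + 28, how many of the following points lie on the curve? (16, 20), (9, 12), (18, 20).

2

(16, 20): 20² ≡ 23, rhs ≡ 15 → off.
(9, 12): 12² ≡ 28, rhs ≡ 28 → on.
(18, 20): 20² ≡ 23, rhs ≡ 23 → on.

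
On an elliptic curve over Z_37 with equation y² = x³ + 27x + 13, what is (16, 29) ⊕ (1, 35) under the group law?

(16, 29) + (1, 35). λ = (35 - 29)/(1 - 16) ≡ 6/22 mod 37. 22⁻¹ ≡ 32 (mod 37), so λ ≡ 7.
  x = λ² - 16 - 1 = 49 - 17 ≡ 32; y = λ·(16 - 32) - 29 ≡ 7. → (32, 7)

(32, 7)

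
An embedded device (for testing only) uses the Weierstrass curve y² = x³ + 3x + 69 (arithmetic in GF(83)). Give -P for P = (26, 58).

(26, 25)

-(26, 58) = (26, -58 mod 83) = (26, 25).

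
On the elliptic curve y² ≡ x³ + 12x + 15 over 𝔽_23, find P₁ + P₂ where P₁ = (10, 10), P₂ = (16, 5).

(10, 10) + (16, 5). λ = (5 - 10)/(16 - 10) ≡ 18/6 mod 23. 6⁻¹ ≡ 4 (mod 23), so λ ≡ 3.
  x = λ² - 10 - 16 = 9 - 26 ≡ 6; y = λ·(10 - 6) - 10 ≡ 2. → (6, 2)

(6, 2)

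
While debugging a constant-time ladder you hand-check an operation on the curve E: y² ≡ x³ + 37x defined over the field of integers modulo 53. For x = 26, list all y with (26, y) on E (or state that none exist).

none

x³ + 37x + 0 = 18538 ≡ 41 (mod 53).
41 is a non-residue mod 53; no y exists.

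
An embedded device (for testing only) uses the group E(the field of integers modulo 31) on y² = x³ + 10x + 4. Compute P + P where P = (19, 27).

(25, 10)

tangent at (19, 27): λ = (3·19² + 10)/(2·27) ≡ 8/23. 23⁻¹ ≡ 27 (mod 31) since 23·27 = 621 ≡ 1, so λ ≡ 8·27 ≡ 30.
  x = λ² - 19 - 19 = 900 - 38 ≡ 25; y = λ·(19 - 25) - 27 ≡ 10. → (25, 10)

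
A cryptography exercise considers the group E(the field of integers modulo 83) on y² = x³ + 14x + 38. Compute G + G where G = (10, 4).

tangent at (10, 4): λ = (3·10² + 14)/(2·4) ≡ 65/8. 8⁻¹ ≡ 52 (mod 83), so λ ≡ 65·52 ≡ 60.
  x = λ² - 10 - 10 = 3600 - 20 ≡ 11; y = λ·(10 - 11) - 4 ≡ 19. → (11, 19)

(11, 19)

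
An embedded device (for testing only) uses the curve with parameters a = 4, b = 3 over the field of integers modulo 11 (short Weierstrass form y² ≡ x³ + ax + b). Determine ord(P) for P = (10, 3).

7

2P: tangent at (10, 3): λ = (3·10² + 4)/(2·3) ≡ 7/6. 6⁻¹ ≡ 2 (mod 11) since 6·2 = 12 ≡ 1, so λ ≡ 7·2 ≡ 3.
  x = λ² - 10 - 10 = 9 - 20 ≡ 0; y = λ·(10 - 0) - 3 ≡ 5. → (0, 5)
3P: (0, 5) + (10, 3). λ = (3 - 5)/(10 - 0) ≡ 9/10 mod 11. 10⁻¹ ≡ 10 (mod 11) since 10·10 = 100 ≡ 1, so λ ≡ 2.
  x = λ² - 0 - 10 = 4 - 10 ≡ 5; y = λ·(0 - 5) - 5 ≡ 7. → (5, 7)
4P: (5, 7) + (10, 3). λ = (3 - 7)/(10 - 5) ≡ 7/5 mod 11. 5⁻¹ ≡ 9 (mod 11) since 5·9 = 45 ≡ 1, so λ ≡ 8.
  x = λ² - 5 - 10 = 64 - 15 ≡ 5; y = λ·(5 - 5) - 7 ≡ 4. → (5, 4)
5P: (5, 4) + (10, 3). λ = (3 - 4)/(10 - 5) ≡ 10/5 mod 11. 5⁻¹ ≡ 9 (mod 11), so λ ≡ 2.
  x = λ² - 5 - 10 = 4 - 15 ≡ 0; y = λ·(5 - 0) - 4 ≡ 6. → (0, 6)
6P: (0, 6) + (10, 3). λ = (3 - 6)/(10 - 0) ≡ 8/10 mod 11. 10⁻¹ ≡ 10 (mod 11), so λ ≡ 3.
  x = λ² - 0 - 10 = 9 - 10 ≡ 10; y = λ·(0 - 10) - 6 ≡ 8. → (10, 8)
7P: (10, 8) + (10, 3): same x and y₁ ≡ -y₂, so the sum is ∞.
7P = ∞, so the order is 7.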